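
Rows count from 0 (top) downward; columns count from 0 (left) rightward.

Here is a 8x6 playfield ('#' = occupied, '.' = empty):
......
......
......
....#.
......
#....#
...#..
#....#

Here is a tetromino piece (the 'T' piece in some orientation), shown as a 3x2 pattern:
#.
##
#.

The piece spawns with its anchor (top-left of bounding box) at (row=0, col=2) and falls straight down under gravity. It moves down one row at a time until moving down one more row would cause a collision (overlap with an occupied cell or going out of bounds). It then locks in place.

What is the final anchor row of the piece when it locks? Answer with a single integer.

Answer: 4

Derivation:
Spawn at (row=0, col=2). Try each row:
  row 0: fits
  row 1: fits
  row 2: fits
  row 3: fits
  row 4: fits
  row 5: blocked -> lock at row 4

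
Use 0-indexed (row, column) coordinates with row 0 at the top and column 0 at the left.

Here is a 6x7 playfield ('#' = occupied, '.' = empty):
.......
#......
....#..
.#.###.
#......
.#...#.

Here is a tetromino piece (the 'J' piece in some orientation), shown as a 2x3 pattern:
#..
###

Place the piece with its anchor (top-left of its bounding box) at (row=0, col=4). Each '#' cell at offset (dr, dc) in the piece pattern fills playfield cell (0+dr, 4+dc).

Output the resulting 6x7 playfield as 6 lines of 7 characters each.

Fill (0+0,4+0) = (0,4)
Fill (0+1,4+0) = (1,4)
Fill (0+1,4+1) = (1,5)
Fill (0+1,4+2) = (1,6)

Answer: ....#..
#...###
....#..
.#.###.
#......
.#...#.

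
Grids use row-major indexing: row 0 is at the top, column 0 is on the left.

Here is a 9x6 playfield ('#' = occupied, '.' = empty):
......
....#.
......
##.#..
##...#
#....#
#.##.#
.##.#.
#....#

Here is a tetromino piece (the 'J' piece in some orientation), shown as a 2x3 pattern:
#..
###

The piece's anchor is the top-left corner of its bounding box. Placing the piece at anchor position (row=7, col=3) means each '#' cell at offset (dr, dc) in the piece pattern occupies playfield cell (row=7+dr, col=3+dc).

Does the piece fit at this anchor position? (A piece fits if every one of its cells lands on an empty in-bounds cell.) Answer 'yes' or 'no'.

Check each piece cell at anchor (7, 3):
  offset (0,0) -> (7,3): empty -> OK
  offset (1,0) -> (8,3): empty -> OK
  offset (1,1) -> (8,4): empty -> OK
  offset (1,2) -> (8,5): occupied ('#') -> FAIL
All cells valid: no

Answer: no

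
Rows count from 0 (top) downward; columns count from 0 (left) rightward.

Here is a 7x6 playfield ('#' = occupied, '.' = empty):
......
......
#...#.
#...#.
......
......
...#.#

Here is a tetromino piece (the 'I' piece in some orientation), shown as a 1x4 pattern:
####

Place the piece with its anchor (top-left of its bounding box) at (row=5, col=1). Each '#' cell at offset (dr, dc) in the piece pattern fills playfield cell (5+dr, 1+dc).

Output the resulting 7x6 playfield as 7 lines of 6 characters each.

Answer: ......
......
#...#.
#...#.
......
.####.
...#.#

Derivation:
Fill (5+0,1+0) = (5,1)
Fill (5+0,1+1) = (5,2)
Fill (5+0,1+2) = (5,3)
Fill (5+0,1+3) = (5,4)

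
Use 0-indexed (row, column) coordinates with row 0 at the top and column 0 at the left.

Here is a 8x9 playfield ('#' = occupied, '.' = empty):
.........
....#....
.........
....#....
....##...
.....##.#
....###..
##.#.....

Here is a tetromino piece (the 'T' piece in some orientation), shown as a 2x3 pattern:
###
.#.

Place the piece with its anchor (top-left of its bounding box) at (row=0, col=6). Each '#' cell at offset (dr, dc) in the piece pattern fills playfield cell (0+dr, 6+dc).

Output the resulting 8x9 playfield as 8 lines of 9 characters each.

Fill (0+0,6+0) = (0,6)
Fill (0+0,6+1) = (0,7)
Fill (0+0,6+2) = (0,8)
Fill (0+1,6+1) = (1,7)

Answer: ......###
....#..#.
.........
....#....
....##...
.....##.#
....###..
##.#.....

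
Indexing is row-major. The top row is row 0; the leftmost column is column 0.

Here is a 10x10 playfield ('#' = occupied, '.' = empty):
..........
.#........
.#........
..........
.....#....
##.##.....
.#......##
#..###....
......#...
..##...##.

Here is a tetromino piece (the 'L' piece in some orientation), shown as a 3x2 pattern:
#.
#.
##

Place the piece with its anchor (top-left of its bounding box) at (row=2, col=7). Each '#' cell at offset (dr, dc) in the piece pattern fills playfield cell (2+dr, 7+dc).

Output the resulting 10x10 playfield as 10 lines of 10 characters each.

Fill (2+0,7+0) = (2,7)
Fill (2+1,7+0) = (3,7)
Fill (2+2,7+0) = (4,7)
Fill (2+2,7+1) = (4,8)

Answer: ..........
.#........
.#.....#..
.......#..
.....#.##.
##.##.....
.#......##
#..###....
......#...
..##...##.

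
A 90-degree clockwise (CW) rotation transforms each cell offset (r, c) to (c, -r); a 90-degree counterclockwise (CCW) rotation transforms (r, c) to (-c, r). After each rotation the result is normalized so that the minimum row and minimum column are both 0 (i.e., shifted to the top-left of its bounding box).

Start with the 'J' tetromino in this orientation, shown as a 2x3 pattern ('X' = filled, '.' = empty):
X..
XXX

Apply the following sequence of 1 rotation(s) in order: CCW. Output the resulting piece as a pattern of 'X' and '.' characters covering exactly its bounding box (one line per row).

Start:
X..
XXX
After rotation 1 (CCW):
.X
.X
XX

Answer: .X
.X
XX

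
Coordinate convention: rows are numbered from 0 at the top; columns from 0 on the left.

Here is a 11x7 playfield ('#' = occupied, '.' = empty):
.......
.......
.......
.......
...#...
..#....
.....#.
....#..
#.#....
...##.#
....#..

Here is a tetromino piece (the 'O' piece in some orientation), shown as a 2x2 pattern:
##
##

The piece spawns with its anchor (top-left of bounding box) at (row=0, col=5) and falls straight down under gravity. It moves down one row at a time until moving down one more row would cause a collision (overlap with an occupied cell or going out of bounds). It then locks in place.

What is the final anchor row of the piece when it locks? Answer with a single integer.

Spawn at (row=0, col=5). Try each row:
  row 0: fits
  row 1: fits
  row 2: fits
  row 3: fits
  row 4: fits
  row 5: blocked -> lock at row 4

Answer: 4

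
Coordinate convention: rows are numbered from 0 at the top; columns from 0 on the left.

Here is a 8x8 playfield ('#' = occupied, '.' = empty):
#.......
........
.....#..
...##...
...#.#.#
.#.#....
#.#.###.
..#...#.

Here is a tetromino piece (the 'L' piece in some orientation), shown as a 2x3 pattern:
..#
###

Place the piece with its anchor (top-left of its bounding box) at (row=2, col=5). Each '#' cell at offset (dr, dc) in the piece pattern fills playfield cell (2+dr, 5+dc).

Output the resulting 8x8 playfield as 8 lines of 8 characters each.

Fill (2+0,5+2) = (2,7)
Fill (2+1,5+0) = (3,5)
Fill (2+1,5+1) = (3,6)
Fill (2+1,5+2) = (3,7)

Answer: #.......
........
.....#.#
...#####
...#.#.#
.#.#....
#.#.###.
..#...#.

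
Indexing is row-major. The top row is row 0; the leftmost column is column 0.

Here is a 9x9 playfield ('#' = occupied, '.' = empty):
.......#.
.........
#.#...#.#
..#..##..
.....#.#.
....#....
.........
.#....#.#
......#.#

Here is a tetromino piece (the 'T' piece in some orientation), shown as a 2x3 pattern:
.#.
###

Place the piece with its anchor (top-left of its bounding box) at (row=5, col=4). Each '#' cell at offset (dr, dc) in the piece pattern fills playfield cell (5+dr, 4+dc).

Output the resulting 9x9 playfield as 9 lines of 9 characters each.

Fill (5+0,4+1) = (5,5)
Fill (5+1,4+0) = (6,4)
Fill (5+1,4+1) = (6,5)
Fill (5+1,4+2) = (6,6)

Answer: .......#.
.........
#.#...#.#
..#..##..
.....#.#.
....##...
....###..
.#....#.#
......#.#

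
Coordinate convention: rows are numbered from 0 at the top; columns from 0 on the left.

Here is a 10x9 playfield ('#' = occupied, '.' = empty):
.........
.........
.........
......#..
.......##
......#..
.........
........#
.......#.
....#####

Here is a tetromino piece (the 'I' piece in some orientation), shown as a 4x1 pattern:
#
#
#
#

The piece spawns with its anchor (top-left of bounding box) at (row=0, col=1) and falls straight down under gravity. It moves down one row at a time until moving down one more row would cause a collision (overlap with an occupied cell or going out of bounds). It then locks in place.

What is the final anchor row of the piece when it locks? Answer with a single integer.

Spawn at (row=0, col=1). Try each row:
  row 0: fits
  row 1: fits
  row 2: fits
  row 3: fits
  row 4: fits
  row 5: fits
  row 6: fits
  row 7: blocked -> lock at row 6

Answer: 6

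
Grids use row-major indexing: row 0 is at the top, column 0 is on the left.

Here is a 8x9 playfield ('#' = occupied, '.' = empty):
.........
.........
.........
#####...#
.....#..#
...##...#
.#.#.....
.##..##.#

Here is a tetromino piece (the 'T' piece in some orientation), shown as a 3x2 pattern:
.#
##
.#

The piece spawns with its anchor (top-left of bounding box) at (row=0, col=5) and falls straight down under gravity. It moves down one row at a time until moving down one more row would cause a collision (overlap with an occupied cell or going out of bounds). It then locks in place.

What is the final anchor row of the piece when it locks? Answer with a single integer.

Spawn at (row=0, col=5). Try each row:
  row 0: fits
  row 1: fits
  row 2: fits
  row 3: blocked -> lock at row 2

Answer: 2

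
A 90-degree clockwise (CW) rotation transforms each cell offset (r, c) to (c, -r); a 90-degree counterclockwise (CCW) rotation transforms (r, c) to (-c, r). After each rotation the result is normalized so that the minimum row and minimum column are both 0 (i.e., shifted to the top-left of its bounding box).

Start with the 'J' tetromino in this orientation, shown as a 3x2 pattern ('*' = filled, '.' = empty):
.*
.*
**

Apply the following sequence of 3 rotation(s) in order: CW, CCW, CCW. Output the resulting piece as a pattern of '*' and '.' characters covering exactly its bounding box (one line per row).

Answer: ***
..*

Derivation:
Start:
.*
.*
**
After rotation 1 (CW):
*..
***
After rotation 2 (CCW):
.*
.*
**
After rotation 3 (CCW):
***
..*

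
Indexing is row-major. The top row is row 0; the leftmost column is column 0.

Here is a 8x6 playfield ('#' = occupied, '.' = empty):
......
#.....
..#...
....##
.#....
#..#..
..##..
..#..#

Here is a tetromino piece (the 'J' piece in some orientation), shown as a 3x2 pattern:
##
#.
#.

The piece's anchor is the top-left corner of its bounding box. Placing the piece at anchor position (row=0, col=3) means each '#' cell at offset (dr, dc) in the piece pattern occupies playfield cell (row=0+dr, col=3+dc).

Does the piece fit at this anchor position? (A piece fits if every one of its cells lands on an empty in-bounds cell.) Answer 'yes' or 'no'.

Answer: yes

Derivation:
Check each piece cell at anchor (0, 3):
  offset (0,0) -> (0,3): empty -> OK
  offset (0,1) -> (0,4): empty -> OK
  offset (1,0) -> (1,3): empty -> OK
  offset (2,0) -> (2,3): empty -> OK
All cells valid: yes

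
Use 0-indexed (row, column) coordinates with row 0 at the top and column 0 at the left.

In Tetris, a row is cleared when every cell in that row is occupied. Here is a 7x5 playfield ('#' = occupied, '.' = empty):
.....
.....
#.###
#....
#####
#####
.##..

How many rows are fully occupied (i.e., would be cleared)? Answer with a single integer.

Check each row:
  row 0: 5 empty cells -> not full
  row 1: 5 empty cells -> not full
  row 2: 1 empty cell -> not full
  row 3: 4 empty cells -> not full
  row 4: 0 empty cells -> FULL (clear)
  row 5: 0 empty cells -> FULL (clear)
  row 6: 3 empty cells -> not full
Total rows cleared: 2

Answer: 2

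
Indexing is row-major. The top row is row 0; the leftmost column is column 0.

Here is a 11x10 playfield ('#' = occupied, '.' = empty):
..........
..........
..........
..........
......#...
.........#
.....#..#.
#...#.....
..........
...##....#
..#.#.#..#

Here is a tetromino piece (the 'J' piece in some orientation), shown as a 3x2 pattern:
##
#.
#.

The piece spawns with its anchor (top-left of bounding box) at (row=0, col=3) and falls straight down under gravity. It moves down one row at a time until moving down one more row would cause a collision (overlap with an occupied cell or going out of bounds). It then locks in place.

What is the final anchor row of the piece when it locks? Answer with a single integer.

Spawn at (row=0, col=3). Try each row:
  row 0: fits
  row 1: fits
  row 2: fits
  row 3: fits
  row 4: fits
  row 5: fits
  row 6: fits
  row 7: blocked -> lock at row 6

Answer: 6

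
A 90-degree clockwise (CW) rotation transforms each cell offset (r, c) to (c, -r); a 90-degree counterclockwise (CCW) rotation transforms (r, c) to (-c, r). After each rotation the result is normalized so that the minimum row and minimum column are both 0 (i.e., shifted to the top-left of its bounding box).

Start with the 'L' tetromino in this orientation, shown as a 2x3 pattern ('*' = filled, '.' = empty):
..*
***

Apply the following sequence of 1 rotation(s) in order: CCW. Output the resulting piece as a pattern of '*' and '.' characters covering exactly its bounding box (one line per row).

Start:
..*
***
After rotation 1 (CCW):
**
.*
.*

Answer: **
.*
.*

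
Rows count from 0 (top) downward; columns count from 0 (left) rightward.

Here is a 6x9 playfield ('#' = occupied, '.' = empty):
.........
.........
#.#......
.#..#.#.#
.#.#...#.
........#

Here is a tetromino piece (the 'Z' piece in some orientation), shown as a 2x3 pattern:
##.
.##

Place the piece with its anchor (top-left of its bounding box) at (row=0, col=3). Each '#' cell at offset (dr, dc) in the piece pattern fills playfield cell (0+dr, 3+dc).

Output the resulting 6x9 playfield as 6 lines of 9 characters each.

Fill (0+0,3+0) = (0,3)
Fill (0+0,3+1) = (0,4)
Fill (0+1,3+1) = (1,4)
Fill (0+1,3+2) = (1,5)

Answer: ...##....
....##...
#.#......
.#..#.#.#
.#.#...#.
........#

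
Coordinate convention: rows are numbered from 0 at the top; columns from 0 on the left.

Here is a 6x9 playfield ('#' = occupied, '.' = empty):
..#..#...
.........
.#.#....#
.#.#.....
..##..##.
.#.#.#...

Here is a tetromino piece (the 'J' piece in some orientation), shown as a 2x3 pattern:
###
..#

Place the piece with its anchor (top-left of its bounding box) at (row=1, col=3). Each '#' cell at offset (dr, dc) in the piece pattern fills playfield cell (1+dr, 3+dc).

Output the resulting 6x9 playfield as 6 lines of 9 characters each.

Fill (1+0,3+0) = (1,3)
Fill (1+0,3+1) = (1,4)
Fill (1+0,3+2) = (1,5)
Fill (1+1,3+2) = (2,5)

Answer: ..#..#...
...###...
.#.#.#..#
.#.#.....
..##..##.
.#.#.#...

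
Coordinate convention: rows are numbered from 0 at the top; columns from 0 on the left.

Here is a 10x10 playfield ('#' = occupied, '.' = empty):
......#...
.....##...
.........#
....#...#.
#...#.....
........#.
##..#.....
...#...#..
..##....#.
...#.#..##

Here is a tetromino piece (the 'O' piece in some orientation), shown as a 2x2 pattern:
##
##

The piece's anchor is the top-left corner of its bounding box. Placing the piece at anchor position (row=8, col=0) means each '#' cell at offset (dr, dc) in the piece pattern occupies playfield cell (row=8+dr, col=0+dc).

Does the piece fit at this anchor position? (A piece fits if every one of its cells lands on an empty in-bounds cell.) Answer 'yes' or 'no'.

Answer: yes

Derivation:
Check each piece cell at anchor (8, 0):
  offset (0,0) -> (8,0): empty -> OK
  offset (0,1) -> (8,1): empty -> OK
  offset (1,0) -> (9,0): empty -> OK
  offset (1,1) -> (9,1): empty -> OK
All cells valid: yes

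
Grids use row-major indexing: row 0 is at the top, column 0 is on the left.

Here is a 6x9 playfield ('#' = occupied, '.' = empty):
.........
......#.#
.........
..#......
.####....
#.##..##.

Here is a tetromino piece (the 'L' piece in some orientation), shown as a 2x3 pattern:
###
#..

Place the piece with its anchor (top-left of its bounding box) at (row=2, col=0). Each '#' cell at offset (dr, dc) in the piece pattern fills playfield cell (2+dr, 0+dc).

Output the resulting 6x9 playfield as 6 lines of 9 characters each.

Fill (2+0,0+0) = (2,0)
Fill (2+0,0+1) = (2,1)
Fill (2+0,0+2) = (2,2)
Fill (2+1,0+0) = (3,0)

Answer: .........
......#.#
###......
#.#......
.####....
#.##..##.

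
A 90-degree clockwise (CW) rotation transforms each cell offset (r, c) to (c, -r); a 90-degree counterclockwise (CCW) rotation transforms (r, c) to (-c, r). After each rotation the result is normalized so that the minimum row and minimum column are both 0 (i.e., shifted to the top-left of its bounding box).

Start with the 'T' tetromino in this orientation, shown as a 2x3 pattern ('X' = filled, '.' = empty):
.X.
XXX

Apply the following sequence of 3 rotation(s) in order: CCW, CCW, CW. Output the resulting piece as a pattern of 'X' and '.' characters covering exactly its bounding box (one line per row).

Start:
.X.
XXX
After rotation 1 (CCW):
.X
XX
.X
After rotation 2 (CCW):
XXX
.X.
After rotation 3 (CW):
.X
XX
.X

Answer: .X
XX
.X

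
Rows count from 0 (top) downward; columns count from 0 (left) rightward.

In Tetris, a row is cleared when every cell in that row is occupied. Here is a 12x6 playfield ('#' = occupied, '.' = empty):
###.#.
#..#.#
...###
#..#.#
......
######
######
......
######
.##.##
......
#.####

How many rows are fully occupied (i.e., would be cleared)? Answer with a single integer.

Answer: 3

Derivation:
Check each row:
  row 0: 2 empty cells -> not full
  row 1: 3 empty cells -> not full
  row 2: 3 empty cells -> not full
  row 3: 3 empty cells -> not full
  row 4: 6 empty cells -> not full
  row 5: 0 empty cells -> FULL (clear)
  row 6: 0 empty cells -> FULL (clear)
  row 7: 6 empty cells -> not full
  row 8: 0 empty cells -> FULL (clear)
  row 9: 2 empty cells -> not full
  row 10: 6 empty cells -> not full
  row 11: 1 empty cell -> not full
Total rows cleared: 3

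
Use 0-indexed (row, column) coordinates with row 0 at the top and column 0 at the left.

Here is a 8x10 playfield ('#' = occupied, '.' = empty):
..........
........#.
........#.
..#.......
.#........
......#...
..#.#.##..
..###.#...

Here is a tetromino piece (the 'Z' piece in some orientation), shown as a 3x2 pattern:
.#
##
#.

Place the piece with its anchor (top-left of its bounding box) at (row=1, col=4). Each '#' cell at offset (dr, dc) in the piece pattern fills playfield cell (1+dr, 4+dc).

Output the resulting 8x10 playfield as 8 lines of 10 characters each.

Fill (1+0,4+1) = (1,5)
Fill (1+1,4+0) = (2,4)
Fill (1+1,4+1) = (2,5)
Fill (1+2,4+0) = (3,4)

Answer: ..........
.....#..#.
....##..#.
..#.#.....
.#........
......#...
..#.#.##..
..###.#...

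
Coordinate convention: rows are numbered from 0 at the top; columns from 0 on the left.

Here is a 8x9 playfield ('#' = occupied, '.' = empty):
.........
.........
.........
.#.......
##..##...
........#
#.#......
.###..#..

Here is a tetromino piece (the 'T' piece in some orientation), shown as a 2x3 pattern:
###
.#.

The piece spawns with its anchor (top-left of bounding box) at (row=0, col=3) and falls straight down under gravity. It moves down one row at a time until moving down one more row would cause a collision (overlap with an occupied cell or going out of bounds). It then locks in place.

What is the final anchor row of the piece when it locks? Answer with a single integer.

Answer: 2

Derivation:
Spawn at (row=0, col=3). Try each row:
  row 0: fits
  row 1: fits
  row 2: fits
  row 3: blocked -> lock at row 2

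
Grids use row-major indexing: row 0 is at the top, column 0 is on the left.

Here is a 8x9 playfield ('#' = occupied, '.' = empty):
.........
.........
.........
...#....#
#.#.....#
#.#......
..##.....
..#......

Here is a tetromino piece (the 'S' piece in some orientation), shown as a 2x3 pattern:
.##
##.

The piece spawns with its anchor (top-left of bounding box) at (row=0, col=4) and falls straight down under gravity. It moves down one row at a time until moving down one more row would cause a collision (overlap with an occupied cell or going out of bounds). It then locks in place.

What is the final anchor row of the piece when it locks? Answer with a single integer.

Spawn at (row=0, col=4). Try each row:
  row 0: fits
  row 1: fits
  row 2: fits
  row 3: fits
  row 4: fits
  row 5: fits
  row 6: fits
  row 7: blocked -> lock at row 6

Answer: 6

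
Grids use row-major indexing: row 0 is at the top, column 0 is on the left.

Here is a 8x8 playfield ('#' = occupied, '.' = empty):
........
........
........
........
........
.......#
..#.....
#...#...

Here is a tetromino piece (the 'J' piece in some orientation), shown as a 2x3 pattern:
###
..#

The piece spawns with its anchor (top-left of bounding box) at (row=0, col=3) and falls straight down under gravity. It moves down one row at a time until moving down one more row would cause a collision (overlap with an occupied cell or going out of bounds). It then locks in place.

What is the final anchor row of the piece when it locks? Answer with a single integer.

Answer: 6

Derivation:
Spawn at (row=0, col=3). Try each row:
  row 0: fits
  row 1: fits
  row 2: fits
  row 3: fits
  row 4: fits
  row 5: fits
  row 6: fits
  row 7: blocked -> lock at row 6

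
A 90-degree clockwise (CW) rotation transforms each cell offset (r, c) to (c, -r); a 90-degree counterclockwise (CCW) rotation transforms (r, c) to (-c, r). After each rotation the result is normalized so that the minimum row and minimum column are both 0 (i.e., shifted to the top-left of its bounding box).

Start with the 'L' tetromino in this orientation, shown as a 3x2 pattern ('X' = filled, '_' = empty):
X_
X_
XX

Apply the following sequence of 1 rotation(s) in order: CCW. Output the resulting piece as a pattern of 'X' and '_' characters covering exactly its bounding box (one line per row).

Start:
X_
X_
XX
After rotation 1 (CCW):
__X
XXX

Answer: __X
XXX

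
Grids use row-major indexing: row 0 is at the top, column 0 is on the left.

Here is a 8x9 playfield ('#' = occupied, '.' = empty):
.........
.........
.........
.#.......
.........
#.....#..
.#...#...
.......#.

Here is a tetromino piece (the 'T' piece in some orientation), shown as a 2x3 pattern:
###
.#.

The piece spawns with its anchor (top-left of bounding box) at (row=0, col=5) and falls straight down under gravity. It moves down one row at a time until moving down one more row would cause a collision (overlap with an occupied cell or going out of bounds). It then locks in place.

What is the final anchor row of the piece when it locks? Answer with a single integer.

Answer: 3

Derivation:
Spawn at (row=0, col=5). Try each row:
  row 0: fits
  row 1: fits
  row 2: fits
  row 3: fits
  row 4: blocked -> lock at row 3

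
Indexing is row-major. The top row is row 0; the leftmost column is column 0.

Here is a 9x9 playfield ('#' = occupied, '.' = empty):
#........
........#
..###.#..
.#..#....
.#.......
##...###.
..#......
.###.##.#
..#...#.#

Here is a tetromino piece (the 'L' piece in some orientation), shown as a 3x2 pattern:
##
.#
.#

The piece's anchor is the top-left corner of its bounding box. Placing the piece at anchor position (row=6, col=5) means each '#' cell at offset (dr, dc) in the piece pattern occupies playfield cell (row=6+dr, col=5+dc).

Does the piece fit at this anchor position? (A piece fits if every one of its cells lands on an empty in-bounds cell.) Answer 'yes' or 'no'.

Check each piece cell at anchor (6, 5):
  offset (0,0) -> (6,5): empty -> OK
  offset (0,1) -> (6,6): empty -> OK
  offset (1,1) -> (7,6): occupied ('#') -> FAIL
  offset (2,1) -> (8,6): occupied ('#') -> FAIL
All cells valid: no

Answer: no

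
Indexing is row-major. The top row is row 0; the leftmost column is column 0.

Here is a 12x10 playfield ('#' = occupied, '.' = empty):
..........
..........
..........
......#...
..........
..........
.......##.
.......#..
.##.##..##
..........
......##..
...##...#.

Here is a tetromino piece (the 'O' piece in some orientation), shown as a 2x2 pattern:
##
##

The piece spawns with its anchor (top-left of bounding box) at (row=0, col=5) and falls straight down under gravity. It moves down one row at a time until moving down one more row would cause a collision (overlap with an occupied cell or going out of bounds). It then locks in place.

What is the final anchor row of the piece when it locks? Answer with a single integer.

Spawn at (row=0, col=5). Try each row:
  row 0: fits
  row 1: fits
  row 2: blocked -> lock at row 1

Answer: 1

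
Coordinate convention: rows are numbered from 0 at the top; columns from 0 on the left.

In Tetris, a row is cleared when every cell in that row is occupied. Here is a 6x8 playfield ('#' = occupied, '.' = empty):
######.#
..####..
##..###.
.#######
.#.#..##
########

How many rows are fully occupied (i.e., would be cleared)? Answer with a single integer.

Check each row:
  row 0: 1 empty cell -> not full
  row 1: 4 empty cells -> not full
  row 2: 3 empty cells -> not full
  row 3: 1 empty cell -> not full
  row 4: 4 empty cells -> not full
  row 5: 0 empty cells -> FULL (clear)
Total rows cleared: 1

Answer: 1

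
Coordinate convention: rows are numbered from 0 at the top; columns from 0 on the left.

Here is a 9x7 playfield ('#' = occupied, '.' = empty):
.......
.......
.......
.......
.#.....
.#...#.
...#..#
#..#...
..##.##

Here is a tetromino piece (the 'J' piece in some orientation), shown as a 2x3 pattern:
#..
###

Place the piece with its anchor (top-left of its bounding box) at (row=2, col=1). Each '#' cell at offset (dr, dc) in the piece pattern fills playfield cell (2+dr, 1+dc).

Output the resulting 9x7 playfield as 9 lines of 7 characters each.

Answer: .......
.......
.#.....
.###...
.#.....
.#...#.
...#..#
#..#...
..##.##

Derivation:
Fill (2+0,1+0) = (2,1)
Fill (2+1,1+0) = (3,1)
Fill (2+1,1+1) = (3,2)
Fill (2+1,1+2) = (3,3)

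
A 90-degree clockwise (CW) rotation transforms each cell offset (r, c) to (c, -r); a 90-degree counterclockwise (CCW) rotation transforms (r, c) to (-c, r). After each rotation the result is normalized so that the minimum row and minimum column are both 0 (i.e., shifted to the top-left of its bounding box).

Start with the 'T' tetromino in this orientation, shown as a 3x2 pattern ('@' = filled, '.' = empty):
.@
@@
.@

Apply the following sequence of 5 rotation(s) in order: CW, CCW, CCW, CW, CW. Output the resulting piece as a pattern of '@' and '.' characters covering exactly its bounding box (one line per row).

Start:
.@
@@
.@
After rotation 1 (CW):
.@.
@@@
After rotation 2 (CCW):
.@
@@
.@
After rotation 3 (CCW):
@@@
.@.
After rotation 4 (CW):
.@
@@
.@
After rotation 5 (CW):
.@.
@@@

Answer: .@.
@@@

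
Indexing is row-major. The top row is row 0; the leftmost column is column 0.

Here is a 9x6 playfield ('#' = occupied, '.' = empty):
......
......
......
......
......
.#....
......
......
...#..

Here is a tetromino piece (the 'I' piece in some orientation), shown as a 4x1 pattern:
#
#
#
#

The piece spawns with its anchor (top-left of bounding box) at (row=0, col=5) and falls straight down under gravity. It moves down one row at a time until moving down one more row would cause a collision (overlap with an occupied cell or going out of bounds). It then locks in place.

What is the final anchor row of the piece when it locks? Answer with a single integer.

Answer: 5

Derivation:
Spawn at (row=0, col=5). Try each row:
  row 0: fits
  row 1: fits
  row 2: fits
  row 3: fits
  row 4: fits
  row 5: fits
  row 6: blocked -> lock at row 5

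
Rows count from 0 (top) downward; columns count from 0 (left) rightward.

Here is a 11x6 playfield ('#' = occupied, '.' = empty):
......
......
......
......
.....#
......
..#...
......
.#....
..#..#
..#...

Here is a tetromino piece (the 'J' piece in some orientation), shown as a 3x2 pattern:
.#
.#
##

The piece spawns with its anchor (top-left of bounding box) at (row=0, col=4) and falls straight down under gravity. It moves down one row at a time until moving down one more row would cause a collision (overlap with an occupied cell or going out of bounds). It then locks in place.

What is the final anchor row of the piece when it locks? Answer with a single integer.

Spawn at (row=0, col=4). Try each row:
  row 0: fits
  row 1: fits
  row 2: blocked -> lock at row 1

Answer: 1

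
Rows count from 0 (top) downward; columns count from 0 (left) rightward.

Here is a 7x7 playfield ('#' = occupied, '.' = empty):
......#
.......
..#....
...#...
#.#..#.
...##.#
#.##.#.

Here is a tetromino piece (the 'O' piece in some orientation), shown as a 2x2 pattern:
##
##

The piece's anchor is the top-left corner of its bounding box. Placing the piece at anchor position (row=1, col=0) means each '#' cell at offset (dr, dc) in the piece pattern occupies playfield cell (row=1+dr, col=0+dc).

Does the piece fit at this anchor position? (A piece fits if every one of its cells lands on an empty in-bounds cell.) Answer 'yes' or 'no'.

Check each piece cell at anchor (1, 0):
  offset (0,0) -> (1,0): empty -> OK
  offset (0,1) -> (1,1): empty -> OK
  offset (1,0) -> (2,0): empty -> OK
  offset (1,1) -> (2,1): empty -> OK
All cells valid: yes

Answer: yes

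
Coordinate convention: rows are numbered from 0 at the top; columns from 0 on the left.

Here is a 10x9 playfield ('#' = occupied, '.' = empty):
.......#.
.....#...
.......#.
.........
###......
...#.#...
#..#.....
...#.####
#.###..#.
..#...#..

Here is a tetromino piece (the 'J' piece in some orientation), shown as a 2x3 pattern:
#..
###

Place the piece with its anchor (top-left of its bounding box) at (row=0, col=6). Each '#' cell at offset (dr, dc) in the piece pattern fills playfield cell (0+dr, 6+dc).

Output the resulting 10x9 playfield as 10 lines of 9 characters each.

Fill (0+0,6+0) = (0,6)
Fill (0+1,6+0) = (1,6)
Fill (0+1,6+1) = (1,7)
Fill (0+1,6+2) = (1,8)

Answer: ......##.
.....####
.......#.
.........
###......
...#.#...
#..#.....
...#.####
#.###..#.
..#...#..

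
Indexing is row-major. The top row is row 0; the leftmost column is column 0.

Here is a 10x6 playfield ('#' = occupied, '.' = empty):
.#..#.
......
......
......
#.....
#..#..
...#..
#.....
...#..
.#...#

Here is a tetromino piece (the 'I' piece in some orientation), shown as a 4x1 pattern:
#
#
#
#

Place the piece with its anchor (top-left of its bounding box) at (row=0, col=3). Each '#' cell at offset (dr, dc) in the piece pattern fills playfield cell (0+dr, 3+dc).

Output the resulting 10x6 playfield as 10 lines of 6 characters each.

Answer: .#.##.
...#..
...#..
...#..
#.....
#..#..
...#..
#.....
...#..
.#...#

Derivation:
Fill (0+0,3+0) = (0,3)
Fill (0+1,3+0) = (1,3)
Fill (0+2,3+0) = (2,3)
Fill (0+3,3+0) = (3,3)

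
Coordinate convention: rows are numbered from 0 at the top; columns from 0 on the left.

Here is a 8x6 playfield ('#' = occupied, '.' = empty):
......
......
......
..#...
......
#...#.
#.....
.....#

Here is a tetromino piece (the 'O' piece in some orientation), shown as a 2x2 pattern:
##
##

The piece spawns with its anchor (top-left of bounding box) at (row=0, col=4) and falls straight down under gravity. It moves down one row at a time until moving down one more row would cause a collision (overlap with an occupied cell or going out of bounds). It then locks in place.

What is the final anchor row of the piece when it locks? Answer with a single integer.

Answer: 3

Derivation:
Spawn at (row=0, col=4). Try each row:
  row 0: fits
  row 1: fits
  row 2: fits
  row 3: fits
  row 4: blocked -> lock at row 3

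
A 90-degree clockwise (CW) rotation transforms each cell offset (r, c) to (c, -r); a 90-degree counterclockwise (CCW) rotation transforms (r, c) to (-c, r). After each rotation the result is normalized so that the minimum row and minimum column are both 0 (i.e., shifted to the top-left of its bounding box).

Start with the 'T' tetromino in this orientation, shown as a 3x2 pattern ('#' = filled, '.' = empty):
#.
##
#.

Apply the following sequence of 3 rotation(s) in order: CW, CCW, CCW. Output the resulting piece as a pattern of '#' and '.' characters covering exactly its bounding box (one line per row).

Answer: .#.
###

Derivation:
Start:
#.
##
#.
After rotation 1 (CW):
###
.#.
After rotation 2 (CCW):
#.
##
#.
After rotation 3 (CCW):
.#.
###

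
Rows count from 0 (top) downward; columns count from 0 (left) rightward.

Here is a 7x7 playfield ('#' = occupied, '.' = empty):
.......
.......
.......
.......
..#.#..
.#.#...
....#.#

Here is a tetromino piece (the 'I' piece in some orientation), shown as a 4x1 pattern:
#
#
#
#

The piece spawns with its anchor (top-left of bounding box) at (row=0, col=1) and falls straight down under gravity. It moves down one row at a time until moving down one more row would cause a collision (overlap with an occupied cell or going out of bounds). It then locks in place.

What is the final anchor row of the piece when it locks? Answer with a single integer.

Answer: 1

Derivation:
Spawn at (row=0, col=1). Try each row:
  row 0: fits
  row 1: fits
  row 2: blocked -> lock at row 1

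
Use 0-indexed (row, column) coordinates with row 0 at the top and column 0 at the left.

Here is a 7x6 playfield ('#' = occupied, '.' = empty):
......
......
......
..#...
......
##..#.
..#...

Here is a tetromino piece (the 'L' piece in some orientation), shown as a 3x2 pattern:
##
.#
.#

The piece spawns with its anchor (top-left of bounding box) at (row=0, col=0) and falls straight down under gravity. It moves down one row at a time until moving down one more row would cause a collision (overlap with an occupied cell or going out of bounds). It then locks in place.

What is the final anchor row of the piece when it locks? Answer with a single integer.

Answer: 2

Derivation:
Spawn at (row=0, col=0). Try each row:
  row 0: fits
  row 1: fits
  row 2: fits
  row 3: blocked -> lock at row 2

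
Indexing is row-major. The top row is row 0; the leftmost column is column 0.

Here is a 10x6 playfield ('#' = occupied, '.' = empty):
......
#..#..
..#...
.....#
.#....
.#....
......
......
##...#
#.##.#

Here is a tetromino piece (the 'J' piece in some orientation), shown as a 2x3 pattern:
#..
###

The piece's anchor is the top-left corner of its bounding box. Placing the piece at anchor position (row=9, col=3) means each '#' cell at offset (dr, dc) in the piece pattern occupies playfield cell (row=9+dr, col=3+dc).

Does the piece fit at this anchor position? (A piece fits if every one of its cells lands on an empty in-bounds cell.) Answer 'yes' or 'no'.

Check each piece cell at anchor (9, 3):
  offset (0,0) -> (9,3): occupied ('#') -> FAIL
  offset (1,0) -> (10,3): out of bounds -> FAIL
  offset (1,1) -> (10,4): out of bounds -> FAIL
  offset (1,2) -> (10,5): out of bounds -> FAIL
All cells valid: no

Answer: no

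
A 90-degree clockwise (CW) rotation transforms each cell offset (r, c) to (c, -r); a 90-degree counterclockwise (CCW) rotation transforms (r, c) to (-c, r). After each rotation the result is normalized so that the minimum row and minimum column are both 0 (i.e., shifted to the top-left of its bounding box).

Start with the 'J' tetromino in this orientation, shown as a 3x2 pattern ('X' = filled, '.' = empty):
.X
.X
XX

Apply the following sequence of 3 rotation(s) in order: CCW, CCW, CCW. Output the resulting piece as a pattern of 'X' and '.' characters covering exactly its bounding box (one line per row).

Start:
.X
.X
XX
After rotation 1 (CCW):
XXX
..X
After rotation 2 (CCW):
XX
X.
X.
After rotation 3 (CCW):
X..
XXX

Answer: X..
XXX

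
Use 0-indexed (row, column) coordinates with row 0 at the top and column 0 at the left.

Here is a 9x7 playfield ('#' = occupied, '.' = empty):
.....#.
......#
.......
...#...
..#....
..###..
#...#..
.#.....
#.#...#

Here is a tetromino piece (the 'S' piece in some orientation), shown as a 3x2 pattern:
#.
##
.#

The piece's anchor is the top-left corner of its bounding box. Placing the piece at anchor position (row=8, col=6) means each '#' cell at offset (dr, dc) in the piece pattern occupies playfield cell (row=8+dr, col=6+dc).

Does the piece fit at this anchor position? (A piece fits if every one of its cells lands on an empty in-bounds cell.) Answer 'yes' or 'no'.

Answer: no

Derivation:
Check each piece cell at anchor (8, 6):
  offset (0,0) -> (8,6): occupied ('#') -> FAIL
  offset (1,0) -> (9,6): out of bounds -> FAIL
  offset (1,1) -> (9,7): out of bounds -> FAIL
  offset (2,1) -> (10,7): out of bounds -> FAIL
All cells valid: no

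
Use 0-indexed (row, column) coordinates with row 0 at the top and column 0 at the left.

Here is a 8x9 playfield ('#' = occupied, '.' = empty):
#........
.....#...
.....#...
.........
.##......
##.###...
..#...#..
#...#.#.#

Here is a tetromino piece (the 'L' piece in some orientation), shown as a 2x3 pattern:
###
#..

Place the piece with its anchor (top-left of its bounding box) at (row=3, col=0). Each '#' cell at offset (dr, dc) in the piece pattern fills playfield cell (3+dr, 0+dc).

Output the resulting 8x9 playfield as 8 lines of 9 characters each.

Fill (3+0,0+0) = (3,0)
Fill (3+0,0+1) = (3,1)
Fill (3+0,0+2) = (3,2)
Fill (3+1,0+0) = (4,0)

Answer: #........
.....#...
.....#...
###......
###......
##.###...
..#...#..
#...#.#.#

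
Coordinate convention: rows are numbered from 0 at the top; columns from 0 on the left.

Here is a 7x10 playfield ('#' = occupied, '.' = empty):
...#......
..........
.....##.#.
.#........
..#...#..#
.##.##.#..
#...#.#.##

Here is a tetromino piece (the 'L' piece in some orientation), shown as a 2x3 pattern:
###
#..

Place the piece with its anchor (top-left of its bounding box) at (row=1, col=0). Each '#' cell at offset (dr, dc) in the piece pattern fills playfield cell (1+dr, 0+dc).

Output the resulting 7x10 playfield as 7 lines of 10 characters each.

Answer: ...#......
###.......
#....##.#.
.#........
..#...#..#
.##.##.#..
#...#.#.##

Derivation:
Fill (1+0,0+0) = (1,0)
Fill (1+0,0+1) = (1,1)
Fill (1+0,0+2) = (1,2)
Fill (1+1,0+0) = (2,0)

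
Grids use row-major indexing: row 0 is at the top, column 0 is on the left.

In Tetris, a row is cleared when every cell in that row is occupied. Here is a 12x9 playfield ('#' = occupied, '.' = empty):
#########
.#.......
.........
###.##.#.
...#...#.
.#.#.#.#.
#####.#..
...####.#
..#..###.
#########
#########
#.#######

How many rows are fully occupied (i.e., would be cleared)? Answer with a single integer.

Answer: 3

Derivation:
Check each row:
  row 0: 0 empty cells -> FULL (clear)
  row 1: 8 empty cells -> not full
  row 2: 9 empty cells -> not full
  row 3: 3 empty cells -> not full
  row 4: 7 empty cells -> not full
  row 5: 5 empty cells -> not full
  row 6: 3 empty cells -> not full
  row 7: 4 empty cells -> not full
  row 8: 5 empty cells -> not full
  row 9: 0 empty cells -> FULL (clear)
  row 10: 0 empty cells -> FULL (clear)
  row 11: 1 empty cell -> not full
Total rows cleared: 3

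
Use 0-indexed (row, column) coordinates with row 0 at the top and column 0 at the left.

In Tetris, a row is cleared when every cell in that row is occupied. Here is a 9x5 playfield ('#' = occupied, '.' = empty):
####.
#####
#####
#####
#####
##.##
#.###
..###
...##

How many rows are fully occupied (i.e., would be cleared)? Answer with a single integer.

Check each row:
  row 0: 1 empty cell -> not full
  row 1: 0 empty cells -> FULL (clear)
  row 2: 0 empty cells -> FULL (clear)
  row 3: 0 empty cells -> FULL (clear)
  row 4: 0 empty cells -> FULL (clear)
  row 5: 1 empty cell -> not full
  row 6: 1 empty cell -> not full
  row 7: 2 empty cells -> not full
  row 8: 3 empty cells -> not full
Total rows cleared: 4

Answer: 4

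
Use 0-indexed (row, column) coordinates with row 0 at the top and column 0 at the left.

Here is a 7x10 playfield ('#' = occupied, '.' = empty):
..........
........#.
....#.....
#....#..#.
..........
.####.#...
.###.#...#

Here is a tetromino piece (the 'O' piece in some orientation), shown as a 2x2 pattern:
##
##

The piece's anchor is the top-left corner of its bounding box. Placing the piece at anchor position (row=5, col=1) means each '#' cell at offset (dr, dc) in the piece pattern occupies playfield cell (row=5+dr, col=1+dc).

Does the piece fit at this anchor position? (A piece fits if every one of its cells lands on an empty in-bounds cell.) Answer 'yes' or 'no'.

Answer: no

Derivation:
Check each piece cell at anchor (5, 1):
  offset (0,0) -> (5,1): occupied ('#') -> FAIL
  offset (0,1) -> (5,2): occupied ('#') -> FAIL
  offset (1,0) -> (6,1): occupied ('#') -> FAIL
  offset (1,1) -> (6,2): occupied ('#') -> FAIL
All cells valid: no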